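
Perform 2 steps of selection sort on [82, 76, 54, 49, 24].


Initial: [82, 76, 54, 49, 24]
Step 1: min=24 at 4
  Swap: [24, 76, 54, 49, 82]
Step 2: min=49 at 3
  Swap: [24, 49, 54, 76, 82]

After 2 steps: [24, 49, 54, 76, 82]


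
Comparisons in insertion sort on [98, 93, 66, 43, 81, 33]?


Algorithm: insertion sort
Input: [98, 93, 66, 43, 81, 33]
Sorted: [33, 43, 66, 81, 93, 98]

14


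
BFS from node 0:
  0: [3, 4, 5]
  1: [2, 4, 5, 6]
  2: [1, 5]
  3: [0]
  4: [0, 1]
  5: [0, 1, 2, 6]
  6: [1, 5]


Visit 0, enqueue [3, 4, 5]
Visit 3, enqueue []
Visit 4, enqueue [1]
Visit 5, enqueue [2, 6]
Visit 1, enqueue []
Visit 2, enqueue []
Visit 6, enqueue []

BFS order: [0, 3, 4, 5, 1, 2, 6]


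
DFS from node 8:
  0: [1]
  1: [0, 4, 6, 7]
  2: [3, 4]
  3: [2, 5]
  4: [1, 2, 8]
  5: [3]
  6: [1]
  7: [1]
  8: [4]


Visit 8, push [4]
Visit 4, push [2, 1]
Visit 1, push [7, 6, 0]
Visit 0, push []
Visit 6, push []
Visit 7, push []
Visit 2, push [3]
Visit 3, push [5]
Visit 5, push []

DFS order: [8, 4, 1, 0, 6, 7, 2, 3, 5]


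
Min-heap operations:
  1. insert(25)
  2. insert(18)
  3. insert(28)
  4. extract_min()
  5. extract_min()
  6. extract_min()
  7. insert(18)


insert(25) -> [25]
insert(18) -> [18, 25]
insert(28) -> [18, 25, 28]
extract_min()->18, [25, 28]
extract_min()->25, [28]
extract_min()->28, []
insert(18) -> [18]

Final heap: [18]


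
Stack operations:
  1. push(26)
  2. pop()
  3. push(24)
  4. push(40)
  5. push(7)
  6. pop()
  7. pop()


push(26) -> [26]
pop()->26, []
push(24) -> [24]
push(40) -> [24, 40]
push(7) -> [24, 40, 7]
pop()->7, [24, 40]
pop()->40, [24]

Final stack: [24]


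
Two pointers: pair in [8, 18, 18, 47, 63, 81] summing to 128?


lo=0(8)+hi=5(81)=89
lo=1(18)+hi=5(81)=99
lo=2(18)+hi=5(81)=99
lo=3(47)+hi=5(81)=128

Yes: 47+81=128


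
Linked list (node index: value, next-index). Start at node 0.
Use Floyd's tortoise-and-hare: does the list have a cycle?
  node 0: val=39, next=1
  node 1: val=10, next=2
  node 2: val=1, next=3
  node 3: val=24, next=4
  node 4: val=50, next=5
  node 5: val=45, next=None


Floyd's tortoise (slow, +1) and hare (fast, +2):
  init: slow=0, fast=0
  step 1: slow=1, fast=2
  step 2: slow=2, fast=4
  step 3: fast 4->5->None, no cycle

Cycle: no


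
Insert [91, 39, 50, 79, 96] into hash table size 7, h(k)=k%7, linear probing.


Insert 91: h=0 -> slot 0
Insert 39: h=4 -> slot 4
Insert 50: h=1 -> slot 1
Insert 79: h=2 -> slot 2
Insert 96: h=5 -> slot 5

Table: [91, 50, 79, None, 39, 96, None]


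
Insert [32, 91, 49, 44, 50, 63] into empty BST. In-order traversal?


Insert 32: root
Insert 91: R from 32
Insert 49: R from 32 -> L from 91
Insert 44: R from 32 -> L from 91 -> L from 49
Insert 50: R from 32 -> L from 91 -> R from 49
Insert 63: R from 32 -> L from 91 -> R from 49 -> R from 50

In-order: [32, 44, 49, 50, 63, 91]


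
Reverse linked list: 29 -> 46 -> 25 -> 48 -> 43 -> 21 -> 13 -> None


Step 1: curr=29, set curr.next=prev(None) | reversed so far: 29
Step 2: curr=46, set curr.next=prev(29) | reversed so far: 46 -> 29
Step 3: curr=25, set curr.next=prev(46) | reversed so far: 25 -> 46 -> 29
Step 4: curr=48, set curr.next=prev(25) | reversed so far: 48 -> 25 -> 46 -> 29
Step 5: curr=43, set curr.next=prev(48) | reversed so far: 43 -> 48 -> 25 -> 46 -> 29
Step 6: curr=21, set curr.next=prev(43) | reversed so far: 21 -> 43 -> 48 -> 25 -> 46 -> 29
Step 7: curr=13, set curr.next=prev(21) | reversed so far: 13 -> 21 -> 43 -> 48 -> 25 -> 46 -> 29

13 -> 21 -> 43 -> 48 -> 25 -> 46 -> 29 -> None


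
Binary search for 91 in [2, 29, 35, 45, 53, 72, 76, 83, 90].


Step 1: lo=0, hi=8, mid=4, val=53
Step 2: lo=5, hi=8, mid=6, val=76
Step 3: lo=7, hi=8, mid=7, val=83
Step 4: lo=8, hi=8, mid=8, val=90

Not found


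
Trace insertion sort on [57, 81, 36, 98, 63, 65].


Initial: [57, 81, 36, 98, 63, 65]
Insert 81: [57, 81, 36, 98, 63, 65]
Insert 36: [36, 57, 81, 98, 63, 65]
Insert 98: [36, 57, 81, 98, 63, 65]
Insert 63: [36, 57, 63, 81, 98, 65]
Insert 65: [36, 57, 63, 65, 81, 98]

Sorted: [36, 57, 63, 65, 81, 98]


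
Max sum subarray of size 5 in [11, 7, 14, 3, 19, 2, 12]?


[0:5]: 54
[1:6]: 45
[2:7]: 50

Max: 54 at [0:5]


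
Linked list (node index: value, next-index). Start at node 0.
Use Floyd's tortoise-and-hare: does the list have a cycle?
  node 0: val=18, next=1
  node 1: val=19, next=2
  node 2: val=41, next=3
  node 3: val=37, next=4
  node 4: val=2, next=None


Floyd's tortoise (slow, +1) and hare (fast, +2):
  init: slow=0, fast=0
  step 1: slow=1, fast=2
  step 2: slow=2, fast=4
  step 3: fast -> None, no cycle

Cycle: no


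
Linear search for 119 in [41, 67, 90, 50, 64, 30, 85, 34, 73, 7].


i=0: 41!=119
i=1: 67!=119
i=2: 90!=119
i=3: 50!=119
i=4: 64!=119
i=5: 30!=119
i=6: 85!=119
i=7: 34!=119
i=8: 73!=119
i=9: 7!=119

Not found, 10 comps


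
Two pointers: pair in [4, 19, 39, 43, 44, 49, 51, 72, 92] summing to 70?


lo=0(4)+hi=8(92)=96
lo=0(4)+hi=7(72)=76
lo=0(4)+hi=6(51)=55
lo=1(19)+hi=6(51)=70

Yes: 19+51=70


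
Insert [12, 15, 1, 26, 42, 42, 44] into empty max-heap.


Insert 12: [12]
Insert 15: [15, 12]
Insert 1: [15, 12, 1]
Insert 26: [26, 15, 1, 12]
Insert 42: [42, 26, 1, 12, 15]
Insert 42: [42, 26, 42, 12, 15, 1]
Insert 44: [44, 26, 42, 12, 15, 1, 42]

Final heap: [44, 26, 42, 12, 15, 1, 42]


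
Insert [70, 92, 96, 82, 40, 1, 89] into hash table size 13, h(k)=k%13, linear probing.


Insert 70: h=5 -> slot 5
Insert 92: h=1 -> slot 1
Insert 96: h=5, 1 probes -> slot 6
Insert 82: h=4 -> slot 4
Insert 40: h=1, 1 probes -> slot 2
Insert 1: h=1, 2 probes -> slot 3
Insert 89: h=11 -> slot 11

Table: [None, 92, 40, 1, 82, 70, 96, None, None, None, None, 89, None]


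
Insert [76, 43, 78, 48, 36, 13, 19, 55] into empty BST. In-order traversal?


Insert 76: root
Insert 43: L from 76
Insert 78: R from 76
Insert 48: L from 76 -> R from 43
Insert 36: L from 76 -> L from 43
Insert 13: L from 76 -> L from 43 -> L from 36
Insert 19: L from 76 -> L from 43 -> L from 36 -> R from 13
Insert 55: L from 76 -> R from 43 -> R from 48

In-order: [13, 19, 36, 43, 48, 55, 76, 78]


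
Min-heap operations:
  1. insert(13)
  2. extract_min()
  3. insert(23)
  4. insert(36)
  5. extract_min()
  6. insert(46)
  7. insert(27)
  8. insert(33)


insert(13) -> [13]
extract_min()->13, []
insert(23) -> [23]
insert(36) -> [23, 36]
extract_min()->23, [36]
insert(46) -> [36, 46]
insert(27) -> [27, 46, 36]
insert(33) -> [27, 33, 36, 46]

Final heap: [27, 33, 36, 46]


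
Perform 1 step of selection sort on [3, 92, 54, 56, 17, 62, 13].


Initial: [3, 92, 54, 56, 17, 62, 13]
Step 1: min=3 at 0
  Swap: [3, 92, 54, 56, 17, 62, 13]

After 1 step: [3, 92, 54, 56, 17, 62, 13]


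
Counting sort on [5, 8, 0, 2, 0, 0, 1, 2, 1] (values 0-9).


Input: [5, 8, 0, 2, 0, 0, 1, 2, 1]
Counts: [3, 2, 2, 0, 0, 1, 0, 0, 1, 0]

Sorted: [0, 0, 0, 1, 1, 2, 2, 5, 8]


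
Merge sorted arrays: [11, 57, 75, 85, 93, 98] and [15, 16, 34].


Take 11 from A
Take 15 from B
Take 16 from B
Take 34 from B

Merged: [11, 15, 16, 34, 57, 75, 85, 93, 98]


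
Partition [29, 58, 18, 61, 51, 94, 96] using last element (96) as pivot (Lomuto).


Pivot: 96
  29 <= 96: advance i (no swap)
  58 <= 96: advance i (no swap)
  18 <= 96: advance i (no swap)
  61 <= 96: advance i (no swap)
  51 <= 96: advance i (no swap)
  94 <= 96: advance i (no swap)
Place pivot at 6: [29, 58, 18, 61, 51, 94, 96]

Partitioned: [29, 58, 18, 61, 51, 94, 96]


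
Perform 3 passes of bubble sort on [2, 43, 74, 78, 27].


Initial: [2, 43, 74, 78, 27]
Pass 1: [2, 43, 74, 27, 78] (1 swaps)
Pass 2: [2, 43, 27, 74, 78] (1 swaps)
Pass 3: [2, 27, 43, 74, 78] (1 swaps)

After 3 passes: [2, 27, 43, 74, 78]


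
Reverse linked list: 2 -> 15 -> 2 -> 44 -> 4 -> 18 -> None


Step 1: curr=2, set curr.next=prev(None) | reversed so far: 2
Step 2: curr=15, set curr.next=prev(2) | reversed so far: 15 -> 2
Step 3: curr=2, set curr.next=prev(15) | reversed so far: 2 -> 15 -> 2
Step 4: curr=44, set curr.next=prev(2) | reversed so far: 44 -> 2 -> 15 -> 2
Step 5: curr=4, set curr.next=prev(44) | reversed so far: 4 -> 44 -> 2 -> 15 -> 2
Step 6: curr=18, set curr.next=prev(4) | reversed so far: 18 -> 4 -> 44 -> 2 -> 15 -> 2

18 -> 4 -> 44 -> 2 -> 15 -> 2 -> None


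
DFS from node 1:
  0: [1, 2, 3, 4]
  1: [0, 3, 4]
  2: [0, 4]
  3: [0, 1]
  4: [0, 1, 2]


Visit 1, push [4, 3, 0]
Visit 0, push [4, 3, 2]
Visit 2, push [4]
Visit 4, push []
Visit 3, push []

DFS order: [1, 0, 2, 4, 3]


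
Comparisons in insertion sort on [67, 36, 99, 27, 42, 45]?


Algorithm: insertion sort
Input: [67, 36, 99, 27, 42, 45]
Sorted: [27, 36, 42, 45, 67, 99]

11


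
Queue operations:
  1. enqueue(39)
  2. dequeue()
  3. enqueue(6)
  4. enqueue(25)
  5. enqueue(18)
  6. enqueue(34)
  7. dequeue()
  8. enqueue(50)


enqueue(39) -> [39]
dequeue()->39, []
enqueue(6) -> [6]
enqueue(25) -> [6, 25]
enqueue(18) -> [6, 25, 18]
enqueue(34) -> [6, 25, 18, 34]
dequeue()->6, [25, 18, 34]
enqueue(50) -> [25, 18, 34, 50]

Final queue: [25, 18, 34, 50]


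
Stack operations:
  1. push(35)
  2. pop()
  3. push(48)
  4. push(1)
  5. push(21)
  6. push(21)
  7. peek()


push(35) -> [35]
pop()->35, []
push(48) -> [48]
push(1) -> [48, 1]
push(21) -> [48, 1, 21]
push(21) -> [48, 1, 21, 21]
peek()->21

Final stack: [48, 1, 21, 21]


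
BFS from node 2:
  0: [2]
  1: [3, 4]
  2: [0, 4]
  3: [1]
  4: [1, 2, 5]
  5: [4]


Visit 2, enqueue [0, 4]
Visit 0, enqueue []
Visit 4, enqueue [1, 5]
Visit 1, enqueue [3]
Visit 5, enqueue []
Visit 3, enqueue []

BFS order: [2, 0, 4, 1, 5, 3]


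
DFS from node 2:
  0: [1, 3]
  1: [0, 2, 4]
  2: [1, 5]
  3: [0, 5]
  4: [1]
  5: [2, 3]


Visit 2, push [5, 1]
Visit 1, push [4, 0]
Visit 0, push [3]
Visit 3, push [5]
Visit 5, push []
Visit 4, push []

DFS order: [2, 1, 0, 3, 5, 4]


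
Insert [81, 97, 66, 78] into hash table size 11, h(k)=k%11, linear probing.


Insert 81: h=4 -> slot 4
Insert 97: h=9 -> slot 9
Insert 66: h=0 -> slot 0
Insert 78: h=1 -> slot 1

Table: [66, 78, None, None, 81, None, None, None, None, 97, None]


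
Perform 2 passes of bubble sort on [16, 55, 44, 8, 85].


Initial: [16, 55, 44, 8, 85]
Pass 1: [16, 44, 8, 55, 85] (2 swaps)
Pass 2: [16, 8, 44, 55, 85] (1 swaps)

After 2 passes: [16, 8, 44, 55, 85]


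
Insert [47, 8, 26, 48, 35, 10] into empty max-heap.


Insert 47: [47]
Insert 8: [47, 8]
Insert 26: [47, 8, 26]
Insert 48: [48, 47, 26, 8]
Insert 35: [48, 47, 26, 8, 35]
Insert 10: [48, 47, 26, 8, 35, 10]

Final heap: [48, 47, 26, 8, 35, 10]


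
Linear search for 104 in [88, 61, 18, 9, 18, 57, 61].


i=0: 88!=104
i=1: 61!=104
i=2: 18!=104
i=3: 9!=104
i=4: 18!=104
i=5: 57!=104
i=6: 61!=104

Not found, 7 comps


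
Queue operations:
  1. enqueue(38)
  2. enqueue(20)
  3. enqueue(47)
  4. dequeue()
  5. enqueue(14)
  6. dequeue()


enqueue(38) -> [38]
enqueue(20) -> [38, 20]
enqueue(47) -> [38, 20, 47]
dequeue()->38, [20, 47]
enqueue(14) -> [20, 47, 14]
dequeue()->20, [47, 14]

Final queue: [47, 14]


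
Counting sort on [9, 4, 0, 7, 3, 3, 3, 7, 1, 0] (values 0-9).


Input: [9, 4, 0, 7, 3, 3, 3, 7, 1, 0]
Counts: [2, 1, 0, 3, 1, 0, 0, 2, 0, 1]

Sorted: [0, 0, 1, 3, 3, 3, 4, 7, 7, 9]


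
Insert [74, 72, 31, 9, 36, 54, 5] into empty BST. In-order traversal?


Insert 74: root
Insert 72: L from 74
Insert 31: L from 74 -> L from 72
Insert 9: L from 74 -> L from 72 -> L from 31
Insert 36: L from 74 -> L from 72 -> R from 31
Insert 54: L from 74 -> L from 72 -> R from 31 -> R from 36
Insert 5: L from 74 -> L from 72 -> L from 31 -> L from 9

In-order: [5, 9, 31, 36, 54, 72, 74]


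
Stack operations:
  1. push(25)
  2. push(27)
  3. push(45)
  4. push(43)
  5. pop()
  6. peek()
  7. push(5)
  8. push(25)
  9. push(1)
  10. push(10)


push(25) -> [25]
push(27) -> [25, 27]
push(45) -> [25, 27, 45]
push(43) -> [25, 27, 45, 43]
pop()->43, [25, 27, 45]
peek()->45
push(5) -> [25, 27, 45, 5]
push(25) -> [25, 27, 45, 5, 25]
push(1) -> [25, 27, 45, 5, 25, 1]
push(10) -> [25, 27, 45, 5, 25, 1, 10]

Final stack: [25, 27, 45, 5, 25, 1, 10]


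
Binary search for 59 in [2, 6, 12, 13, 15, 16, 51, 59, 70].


Step 1: lo=0, hi=8, mid=4, val=15
Step 2: lo=5, hi=8, mid=6, val=51
Step 3: lo=7, hi=8, mid=7, val=59

Found at index 7


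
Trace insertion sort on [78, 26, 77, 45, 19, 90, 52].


Initial: [78, 26, 77, 45, 19, 90, 52]
Insert 26: [26, 78, 77, 45, 19, 90, 52]
Insert 77: [26, 77, 78, 45, 19, 90, 52]
Insert 45: [26, 45, 77, 78, 19, 90, 52]
Insert 19: [19, 26, 45, 77, 78, 90, 52]
Insert 90: [19, 26, 45, 77, 78, 90, 52]
Insert 52: [19, 26, 45, 52, 77, 78, 90]

Sorted: [19, 26, 45, 52, 77, 78, 90]


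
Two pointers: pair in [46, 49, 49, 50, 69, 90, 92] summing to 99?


lo=0(46)+hi=6(92)=138
lo=0(46)+hi=5(90)=136
lo=0(46)+hi=4(69)=115
lo=0(46)+hi=3(50)=96
lo=1(49)+hi=3(50)=99

Yes: 49+50=99


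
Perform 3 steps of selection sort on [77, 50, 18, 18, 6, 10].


Initial: [77, 50, 18, 18, 6, 10]
Step 1: min=6 at 4
  Swap: [6, 50, 18, 18, 77, 10]
Step 2: min=10 at 5
  Swap: [6, 10, 18, 18, 77, 50]
Step 3: min=18 at 2
  Swap: [6, 10, 18, 18, 77, 50]

After 3 steps: [6, 10, 18, 18, 77, 50]


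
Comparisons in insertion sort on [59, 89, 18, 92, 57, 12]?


Algorithm: insertion sort
Input: [59, 89, 18, 92, 57, 12]
Sorted: [12, 18, 57, 59, 89, 92]

13


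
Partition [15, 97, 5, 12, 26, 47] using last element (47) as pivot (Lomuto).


Pivot: 47
  15 <= 47: advance i (no swap)
  5 <= 47: swap -> [15, 5, 97, 12, 26, 47]
  12 <= 47: swap -> [15, 5, 12, 97, 26, 47]
  26 <= 47: swap -> [15, 5, 12, 26, 97, 47]
Place pivot at 4: [15, 5, 12, 26, 47, 97]

Partitioned: [15, 5, 12, 26, 47, 97]


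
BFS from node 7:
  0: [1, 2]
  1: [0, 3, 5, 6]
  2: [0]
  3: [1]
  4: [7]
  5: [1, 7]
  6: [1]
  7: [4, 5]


Visit 7, enqueue [4, 5]
Visit 4, enqueue []
Visit 5, enqueue [1]
Visit 1, enqueue [0, 3, 6]
Visit 0, enqueue [2]
Visit 3, enqueue []
Visit 6, enqueue []
Visit 2, enqueue []

BFS order: [7, 4, 5, 1, 0, 3, 6, 2]


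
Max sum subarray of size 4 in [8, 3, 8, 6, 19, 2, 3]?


[0:4]: 25
[1:5]: 36
[2:6]: 35
[3:7]: 30

Max: 36 at [1:5]


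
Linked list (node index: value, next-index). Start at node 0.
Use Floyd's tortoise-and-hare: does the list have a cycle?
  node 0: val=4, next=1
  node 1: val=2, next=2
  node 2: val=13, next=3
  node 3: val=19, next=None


Floyd's tortoise (slow, +1) and hare (fast, +2):
  init: slow=0, fast=0
  step 1: slow=1, fast=2
  step 2: fast 2->3->None, no cycle

Cycle: no


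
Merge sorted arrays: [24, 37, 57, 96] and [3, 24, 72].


Take 3 from B
Take 24 from A
Take 24 from B
Take 37 from A
Take 57 from A
Take 72 from B

Merged: [3, 24, 24, 37, 57, 72, 96]


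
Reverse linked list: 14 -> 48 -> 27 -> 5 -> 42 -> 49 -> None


Step 1: curr=14, set curr.next=prev(None) | reversed so far: 14
Step 2: curr=48, set curr.next=prev(14) | reversed so far: 48 -> 14
Step 3: curr=27, set curr.next=prev(48) | reversed so far: 27 -> 48 -> 14
Step 4: curr=5, set curr.next=prev(27) | reversed so far: 5 -> 27 -> 48 -> 14
Step 5: curr=42, set curr.next=prev(5) | reversed so far: 42 -> 5 -> 27 -> 48 -> 14
Step 6: curr=49, set curr.next=prev(42) | reversed so far: 49 -> 42 -> 5 -> 27 -> 48 -> 14

49 -> 42 -> 5 -> 27 -> 48 -> 14 -> None


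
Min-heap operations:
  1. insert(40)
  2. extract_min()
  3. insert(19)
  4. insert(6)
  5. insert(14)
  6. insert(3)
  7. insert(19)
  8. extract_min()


insert(40) -> [40]
extract_min()->40, []
insert(19) -> [19]
insert(6) -> [6, 19]
insert(14) -> [6, 19, 14]
insert(3) -> [3, 6, 14, 19]
insert(19) -> [3, 6, 14, 19, 19]
extract_min()->3, [6, 19, 14, 19]

Final heap: [6, 19, 14, 19]


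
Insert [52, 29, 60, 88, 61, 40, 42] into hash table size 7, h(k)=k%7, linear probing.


Insert 52: h=3 -> slot 3
Insert 29: h=1 -> slot 1
Insert 60: h=4 -> slot 4
Insert 88: h=4, 1 probes -> slot 5
Insert 61: h=5, 1 probes -> slot 6
Insert 40: h=5, 2 probes -> slot 0
Insert 42: h=0, 2 probes -> slot 2

Table: [40, 29, 42, 52, 60, 88, 61]


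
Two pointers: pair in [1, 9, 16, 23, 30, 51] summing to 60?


lo=0(1)+hi=5(51)=52
lo=1(9)+hi=5(51)=60

Yes: 9+51=60


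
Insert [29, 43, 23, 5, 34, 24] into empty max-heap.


Insert 29: [29]
Insert 43: [43, 29]
Insert 23: [43, 29, 23]
Insert 5: [43, 29, 23, 5]
Insert 34: [43, 34, 23, 5, 29]
Insert 24: [43, 34, 24, 5, 29, 23]

Final heap: [43, 34, 24, 5, 29, 23]


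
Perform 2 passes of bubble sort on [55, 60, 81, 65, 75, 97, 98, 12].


Initial: [55, 60, 81, 65, 75, 97, 98, 12]
Pass 1: [55, 60, 65, 75, 81, 97, 12, 98] (3 swaps)
Pass 2: [55, 60, 65, 75, 81, 12, 97, 98] (1 swaps)

After 2 passes: [55, 60, 65, 75, 81, 12, 97, 98]


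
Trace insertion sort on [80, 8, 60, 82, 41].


Initial: [80, 8, 60, 82, 41]
Insert 8: [8, 80, 60, 82, 41]
Insert 60: [8, 60, 80, 82, 41]
Insert 82: [8, 60, 80, 82, 41]
Insert 41: [8, 41, 60, 80, 82]

Sorted: [8, 41, 60, 80, 82]


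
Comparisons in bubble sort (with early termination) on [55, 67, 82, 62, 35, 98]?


Algorithm: bubble sort (with early termination)
Input: [55, 67, 82, 62, 35, 98]
Sorted: [35, 55, 62, 67, 82, 98]

15


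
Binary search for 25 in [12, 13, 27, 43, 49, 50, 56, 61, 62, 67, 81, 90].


Step 1: lo=0, hi=11, mid=5, val=50
Step 2: lo=0, hi=4, mid=2, val=27
Step 3: lo=0, hi=1, mid=0, val=12
Step 4: lo=1, hi=1, mid=1, val=13

Not found


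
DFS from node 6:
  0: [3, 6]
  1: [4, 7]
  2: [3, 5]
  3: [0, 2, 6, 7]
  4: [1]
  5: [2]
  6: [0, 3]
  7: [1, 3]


Visit 6, push [3, 0]
Visit 0, push [3]
Visit 3, push [7, 2]
Visit 2, push [5]
Visit 5, push []
Visit 7, push [1]
Visit 1, push [4]
Visit 4, push []

DFS order: [6, 0, 3, 2, 5, 7, 1, 4]


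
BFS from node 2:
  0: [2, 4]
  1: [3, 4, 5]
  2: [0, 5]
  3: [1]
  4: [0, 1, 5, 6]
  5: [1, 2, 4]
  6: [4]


Visit 2, enqueue [0, 5]
Visit 0, enqueue [4]
Visit 5, enqueue [1]
Visit 4, enqueue [6]
Visit 1, enqueue [3]
Visit 6, enqueue []
Visit 3, enqueue []

BFS order: [2, 0, 5, 4, 1, 6, 3]


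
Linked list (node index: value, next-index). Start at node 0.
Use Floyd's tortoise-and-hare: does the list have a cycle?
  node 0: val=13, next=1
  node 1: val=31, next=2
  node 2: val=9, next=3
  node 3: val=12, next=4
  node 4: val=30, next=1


Floyd's tortoise (slow, +1) and hare (fast, +2):
  init: slow=0, fast=0
  step 1: slow=1, fast=2
  step 2: slow=2, fast=4
  step 3: slow=3, fast=2
  step 4: slow=4, fast=4
  slow == fast at node 4: cycle detected

Cycle: yes


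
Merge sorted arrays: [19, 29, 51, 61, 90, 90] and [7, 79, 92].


Take 7 from B
Take 19 from A
Take 29 from A
Take 51 from A
Take 61 from A
Take 79 from B
Take 90 from A
Take 90 from A

Merged: [7, 19, 29, 51, 61, 79, 90, 90, 92]


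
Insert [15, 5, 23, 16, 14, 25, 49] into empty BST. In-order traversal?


Insert 15: root
Insert 5: L from 15
Insert 23: R from 15
Insert 16: R from 15 -> L from 23
Insert 14: L from 15 -> R from 5
Insert 25: R from 15 -> R from 23
Insert 49: R from 15 -> R from 23 -> R from 25

In-order: [5, 14, 15, 16, 23, 25, 49]


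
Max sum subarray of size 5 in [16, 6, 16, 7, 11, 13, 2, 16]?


[0:5]: 56
[1:6]: 53
[2:7]: 49
[3:8]: 49

Max: 56 at [0:5]


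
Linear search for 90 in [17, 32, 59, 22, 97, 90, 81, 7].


i=0: 17!=90
i=1: 32!=90
i=2: 59!=90
i=3: 22!=90
i=4: 97!=90
i=5: 90==90 found!

Found at 5, 6 comps


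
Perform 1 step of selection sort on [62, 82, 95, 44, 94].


Initial: [62, 82, 95, 44, 94]
Step 1: min=44 at 3
  Swap: [44, 82, 95, 62, 94]

After 1 step: [44, 82, 95, 62, 94]


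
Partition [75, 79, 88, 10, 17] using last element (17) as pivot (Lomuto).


Pivot: 17
  10 <= 17: swap -> [10, 79, 88, 75, 17]
Place pivot at 1: [10, 17, 88, 75, 79]

Partitioned: [10, 17, 88, 75, 79]


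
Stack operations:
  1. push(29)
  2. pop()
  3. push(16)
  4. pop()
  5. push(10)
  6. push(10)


push(29) -> [29]
pop()->29, []
push(16) -> [16]
pop()->16, []
push(10) -> [10]
push(10) -> [10, 10]

Final stack: [10, 10]


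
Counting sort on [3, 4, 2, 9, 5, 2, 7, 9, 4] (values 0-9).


Input: [3, 4, 2, 9, 5, 2, 7, 9, 4]
Counts: [0, 0, 2, 1, 2, 1, 0, 1, 0, 2]

Sorted: [2, 2, 3, 4, 4, 5, 7, 9, 9]


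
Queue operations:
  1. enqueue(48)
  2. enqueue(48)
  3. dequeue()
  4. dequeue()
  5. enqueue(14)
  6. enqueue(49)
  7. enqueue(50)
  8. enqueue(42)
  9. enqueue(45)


enqueue(48) -> [48]
enqueue(48) -> [48, 48]
dequeue()->48, [48]
dequeue()->48, []
enqueue(14) -> [14]
enqueue(49) -> [14, 49]
enqueue(50) -> [14, 49, 50]
enqueue(42) -> [14, 49, 50, 42]
enqueue(45) -> [14, 49, 50, 42, 45]

Final queue: [14, 49, 50, 42, 45]


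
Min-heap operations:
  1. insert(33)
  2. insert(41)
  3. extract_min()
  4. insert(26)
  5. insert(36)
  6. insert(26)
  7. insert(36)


insert(33) -> [33]
insert(41) -> [33, 41]
extract_min()->33, [41]
insert(26) -> [26, 41]
insert(36) -> [26, 41, 36]
insert(26) -> [26, 26, 36, 41]
insert(36) -> [26, 26, 36, 41, 36]

Final heap: [26, 26, 36, 41, 36]


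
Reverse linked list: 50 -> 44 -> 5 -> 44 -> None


Step 1: curr=50, set curr.next=prev(None) | reversed so far: 50
Step 2: curr=44, set curr.next=prev(50) | reversed so far: 44 -> 50
Step 3: curr=5, set curr.next=prev(44) | reversed so far: 5 -> 44 -> 50
Step 4: curr=44, set curr.next=prev(5) | reversed so far: 44 -> 5 -> 44 -> 50

44 -> 5 -> 44 -> 50 -> None


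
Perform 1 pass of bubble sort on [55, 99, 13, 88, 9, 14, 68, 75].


Initial: [55, 99, 13, 88, 9, 14, 68, 75]
Pass 1: [55, 13, 88, 9, 14, 68, 75, 99] (6 swaps)

After 1 pass: [55, 13, 88, 9, 14, 68, 75, 99]


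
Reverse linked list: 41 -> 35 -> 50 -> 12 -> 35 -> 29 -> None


Step 1: curr=41, set curr.next=prev(None) | reversed so far: 41
Step 2: curr=35, set curr.next=prev(41) | reversed so far: 35 -> 41
Step 3: curr=50, set curr.next=prev(35) | reversed so far: 50 -> 35 -> 41
Step 4: curr=12, set curr.next=prev(50) | reversed so far: 12 -> 50 -> 35 -> 41
Step 5: curr=35, set curr.next=prev(12) | reversed so far: 35 -> 12 -> 50 -> 35 -> 41
Step 6: curr=29, set curr.next=prev(35) | reversed so far: 29 -> 35 -> 12 -> 50 -> 35 -> 41

29 -> 35 -> 12 -> 50 -> 35 -> 41 -> None


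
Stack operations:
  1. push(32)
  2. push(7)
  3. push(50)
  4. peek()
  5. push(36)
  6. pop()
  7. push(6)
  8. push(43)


push(32) -> [32]
push(7) -> [32, 7]
push(50) -> [32, 7, 50]
peek()->50
push(36) -> [32, 7, 50, 36]
pop()->36, [32, 7, 50]
push(6) -> [32, 7, 50, 6]
push(43) -> [32, 7, 50, 6, 43]

Final stack: [32, 7, 50, 6, 43]


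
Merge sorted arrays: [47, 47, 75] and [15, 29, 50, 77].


Take 15 from B
Take 29 from B
Take 47 from A
Take 47 from A
Take 50 from B
Take 75 from A

Merged: [15, 29, 47, 47, 50, 75, 77]


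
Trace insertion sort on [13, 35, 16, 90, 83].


Initial: [13, 35, 16, 90, 83]
Insert 35: [13, 35, 16, 90, 83]
Insert 16: [13, 16, 35, 90, 83]
Insert 90: [13, 16, 35, 90, 83]
Insert 83: [13, 16, 35, 83, 90]

Sorted: [13, 16, 35, 83, 90]


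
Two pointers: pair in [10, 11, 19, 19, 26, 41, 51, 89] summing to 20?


lo=0(10)+hi=7(89)=99
lo=0(10)+hi=6(51)=61
lo=0(10)+hi=5(41)=51
lo=0(10)+hi=4(26)=36
lo=0(10)+hi=3(19)=29
lo=0(10)+hi=2(19)=29
lo=0(10)+hi=1(11)=21

No pair found


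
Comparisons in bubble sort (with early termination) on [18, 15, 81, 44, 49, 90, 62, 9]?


Algorithm: bubble sort (with early termination)
Input: [18, 15, 81, 44, 49, 90, 62, 9]
Sorted: [9, 15, 18, 44, 49, 62, 81, 90]

28


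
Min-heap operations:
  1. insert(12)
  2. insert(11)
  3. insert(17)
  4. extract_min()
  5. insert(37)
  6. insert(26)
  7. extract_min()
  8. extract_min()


insert(12) -> [12]
insert(11) -> [11, 12]
insert(17) -> [11, 12, 17]
extract_min()->11, [12, 17]
insert(37) -> [12, 17, 37]
insert(26) -> [12, 17, 37, 26]
extract_min()->12, [17, 26, 37]
extract_min()->17, [26, 37]

Final heap: [26, 37]


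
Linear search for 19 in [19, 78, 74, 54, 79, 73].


i=0: 19==19 found!

Found at 0, 1 comps


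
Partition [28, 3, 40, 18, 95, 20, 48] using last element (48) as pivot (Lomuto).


Pivot: 48
  28 <= 48: advance i (no swap)
  3 <= 48: advance i (no swap)
  40 <= 48: advance i (no swap)
  18 <= 48: advance i (no swap)
  20 <= 48: swap -> [28, 3, 40, 18, 20, 95, 48]
Place pivot at 5: [28, 3, 40, 18, 20, 48, 95]

Partitioned: [28, 3, 40, 18, 20, 48, 95]


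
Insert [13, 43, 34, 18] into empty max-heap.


Insert 13: [13]
Insert 43: [43, 13]
Insert 34: [43, 13, 34]
Insert 18: [43, 18, 34, 13]

Final heap: [43, 18, 34, 13]


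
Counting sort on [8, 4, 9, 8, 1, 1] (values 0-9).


Input: [8, 4, 9, 8, 1, 1]
Counts: [0, 2, 0, 0, 1, 0, 0, 0, 2, 1]

Sorted: [1, 1, 4, 8, 8, 9]


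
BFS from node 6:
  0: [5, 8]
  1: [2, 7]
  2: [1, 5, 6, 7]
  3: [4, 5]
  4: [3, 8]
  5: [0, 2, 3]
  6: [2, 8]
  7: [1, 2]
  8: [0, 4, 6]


Visit 6, enqueue [2, 8]
Visit 2, enqueue [1, 5, 7]
Visit 8, enqueue [0, 4]
Visit 1, enqueue []
Visit 5, enqueue [3]
Visit 7, enqueue []
Visit 0, enqueue []
Visit 4, enqueue []
Visit 3, enqueue []

BFS order: [6, 2, 8, 1, 5, 7, 0, 4, 3]


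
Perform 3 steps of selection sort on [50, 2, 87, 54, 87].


Initial: [50, 2, 87, 54, 87]
Step 1: min=2 at 1
  Swap: [2, 50, 87, 54, 87]
Step 2: min=50 at 1
  Swap: [2, 50, 87, 54, 87]
Step 3: min=54 at 3
  Swap: [2, 50, 54, 87, 87]

After 3 steps: [2, 50, 54, 87, 87]


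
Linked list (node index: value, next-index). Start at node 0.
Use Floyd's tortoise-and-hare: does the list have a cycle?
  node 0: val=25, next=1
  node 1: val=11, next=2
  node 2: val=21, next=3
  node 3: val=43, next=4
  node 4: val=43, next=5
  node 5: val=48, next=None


Floyd's tortoise (slow, +1) and hare (fast, +2):
  init: slow=0, fast=0
  step 1: slow=1, fast=2
  step 2: slow=2, fast=4
  step 3: fast 4->5->None, no cycle

Cycle: no


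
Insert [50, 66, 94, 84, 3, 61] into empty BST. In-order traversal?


Insert 50: root
Insert 66: R from 50
Insert 94: R from 50 -> R from 66
Insert 84: R from 50 -> R from 66 -> L from 94
Insert 3: L from 50
Insert 61: R from 50 -> L from 66

In-order: [3, 50, 61, 66, 84, 94]


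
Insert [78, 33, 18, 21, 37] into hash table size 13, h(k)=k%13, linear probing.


Insert 78: h=0 -> slot 0
Insert 33: h=7 -> slot 7
Insert 18: h=5 -> slot 5
Insert 21: h=8 -> slot 8
Insert 37: h=11 -> slot 11

Table: [78, None, None, None, None, 18, None, 33, 21, None, None, 37, None]


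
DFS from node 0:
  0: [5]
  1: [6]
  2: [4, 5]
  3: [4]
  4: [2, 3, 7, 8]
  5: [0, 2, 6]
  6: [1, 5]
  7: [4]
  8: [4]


Visit 0, push [5]
Visit 5, push [6, 2]
Visit 2, push [4]
Visit 4, push [8, 7, 3]
Visit 3, push []
Visit 7, push []
Visit 8, push []
Visit 6, push [1]
Visit 1, push []

DFS order: [0, 5, 2, 4, 3, 7, 8, 6, 1]


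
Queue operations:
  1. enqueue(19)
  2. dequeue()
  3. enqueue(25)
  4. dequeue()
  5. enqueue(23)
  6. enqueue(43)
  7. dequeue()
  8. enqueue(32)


enqueue(19) -> [19]
dequeue()->19, []
enqueue(25) -> [25]
dequeue()->25, []
enqueue(23) -> [23]
enqueue(43) -> [23, 43]
dequeue()->23, [43]
enqueue(32) -> [43, 32]

Final queue: [43, 32]


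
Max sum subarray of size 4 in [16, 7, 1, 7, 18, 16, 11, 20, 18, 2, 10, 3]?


[0:4]: 31
[1:5]: 33
[2:6]: 42
[3:7]: 52
[4:8]: 65
[5:9]: 65
[6:10]: 51
[7:11]: 50
[8:12]: 33

Max: 65 at [4:8]


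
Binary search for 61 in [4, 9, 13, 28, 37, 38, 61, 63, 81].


Step 1: lo=0, hi=8, mid=4, val=37
Step 2: lo=5, hi=8, mid=6, val=61

Found at index 6


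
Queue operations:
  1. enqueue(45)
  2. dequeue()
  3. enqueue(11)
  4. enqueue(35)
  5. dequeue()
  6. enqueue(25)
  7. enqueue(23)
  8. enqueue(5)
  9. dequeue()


enqueue(45) -> [45]
dequeue()->45, []
enqueue(11) -> [11]
enqueue(35) -> [11, 35]
dequeue()->11, [35]
enqueue(25) -> [35, 25]
enqueue(23) -> [35, 25, 23]
enqueue(5) -> [35, 25, 23, 5]
dequeue()->35, [25, 23, 5]

Final queue: [25, 23, 5]


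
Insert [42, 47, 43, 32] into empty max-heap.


Insert 42: [42]
Insert 47: [47, 42]
Insert 43: [47, 42, 43]
Insert 32: [47, 42, 43, 32]

Final heap: [47, 42, 43, 32]


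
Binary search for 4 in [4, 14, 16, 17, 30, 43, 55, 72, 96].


Step 1: lo=0, hi=8, mid=4, val=30
Step 2: lo=0, hi=3, mid=1, val=14
Step 3: lo=0, hi=0, mid=0, val=4

Found at index 0


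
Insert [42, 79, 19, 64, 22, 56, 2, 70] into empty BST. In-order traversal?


Insert 42: root
Insert 79: R from 42
Insert 19: L from 42
Insert 64: R from 42 -> L from 79
Insert 22: L from 42 -> R from 19
Insert 56: R from 42 -> L from 79 -> L from 64
Insert 2: L from 42 -> L from 19
Insert 70: R from 42 -> L from 79 -> R from 64

In-order: [2, 19, 22, 42, 56, 64, 70, 79]


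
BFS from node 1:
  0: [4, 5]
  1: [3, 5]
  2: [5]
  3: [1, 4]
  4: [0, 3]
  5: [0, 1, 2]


Visit 1, enqueue [3, 5]
Visit 3, enqueue [4]
Visit 5, enqueue [0, 2]
Visit 4, enqueue []
Visit 0, enqueue []
Visit 2, enqueue []

BFS order: [1, 3, 5, 4, 0, 2]


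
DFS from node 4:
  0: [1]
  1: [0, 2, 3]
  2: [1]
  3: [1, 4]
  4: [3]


Visit 4, push [3]
Visit 3, push [1]
Visit 1, push [2, 0]
Visit 0, push []
Visit 2, push []

DFS order: [4, 3, 1, 0, 2]


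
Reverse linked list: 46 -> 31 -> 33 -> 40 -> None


Step 1: curr=46, set curr.next=prev(None) | reversed so far: 46
Step 2: curr=31, set curr.next=prev(46) | reversed so far: 31 -> 46
Step 3: curr=33, set curr.next=prev(31) | reversed so far: 33 -> 31 -> 46
Step 4: curr=40, set curr.next=prev(33) | reversed so far: 40 -> 33 -> 31 -> 46

40 -> 33 -> 31 -> 46 -> None


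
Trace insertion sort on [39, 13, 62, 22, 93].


Initial: [39, 13, 62, 22, 93]
Insert 13: [13, 39, 62, 22, 93]
Insert 62: [13, 39, 62, 22, 93]
Insert 22: [13, 22, 39, 62, 93]
Insert 93: [13, 22, 39, 62, 93]

Sorted: [13, 22, 39, 62, 93]


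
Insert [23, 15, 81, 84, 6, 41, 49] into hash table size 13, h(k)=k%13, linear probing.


Insert 23: h=10 -> slot 10
Insert 15: h=2 -> slot 2
Insert 81: h=3 -> slot 3
Insert 84: h=6 -> slot 6
Insert 6: h=6, 1 probes -> slot 7
Insert 41: h=2, 2 probes -> slot 4
Insert 49: h=10, 1 probes -> slot 11

Table: [None, None, 15, 81, 41, None, 84, 6, None, None, 23, 49, None]


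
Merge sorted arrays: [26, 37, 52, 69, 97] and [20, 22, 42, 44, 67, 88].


Take 20 from B
Take 22 from B
Take 26 from A
Take 37 from A
Take 42 from B
Take 44 from B
Take 52 from A
Take 67 from B
Take 69 from A
Take 88 from B

Merged: [20, 22, 26, 37, 42, 44, 52, 67, 69, 88, 97]


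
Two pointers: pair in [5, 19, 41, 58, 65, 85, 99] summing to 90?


lo=0(5)+hi=6(99)=104
lo=0(5)+hi=5(85)=90

Yes: 5+85=90


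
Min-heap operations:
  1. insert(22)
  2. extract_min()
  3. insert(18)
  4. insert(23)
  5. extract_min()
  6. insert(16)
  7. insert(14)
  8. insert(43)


insert(22) -> [22]
extract_min()->22, []
insert(18) -> [18]
insert(23) -> [18, 23]
extract_min()->18, [23]
insert(16) -> [16, 23]
insert(14) -> [14, 23, 16]
insert(43) -> [14, 23, 16, 43]

Final heap: [14, 23, 16, 43]


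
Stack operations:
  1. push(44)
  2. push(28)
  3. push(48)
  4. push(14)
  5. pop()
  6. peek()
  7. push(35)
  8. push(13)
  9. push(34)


push(44) -> [44]
push(28) -> [44, 28]
push(48) -> [44, 28, 48]
push(14) -> [44, 28, 48, 14]
pop()->14, [44, 28, 48]
peek()->48
push(35) -> [44, 28, 48, 35]
push(13) -> [44, 28, 48, 35, 13]
push(34) -> [44, 28, 48, 35, 13, 34]

Final stack: [44, 28, 48, 35, 13, 34]


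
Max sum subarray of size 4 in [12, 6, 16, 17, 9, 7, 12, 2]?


[0:4]: 51
[1:5]: 48
[2:6]: 49
[3:7]: 45
[4:8]: 30

Max: 51 at [0:4]


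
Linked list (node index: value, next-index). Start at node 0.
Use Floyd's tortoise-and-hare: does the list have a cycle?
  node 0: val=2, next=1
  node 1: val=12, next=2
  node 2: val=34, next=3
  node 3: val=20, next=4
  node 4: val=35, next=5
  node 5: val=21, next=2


Floyd's tortoise (slow, +1) and hare (fast, +2):
  init: slow=0, fast=0
  step 1: slow=1, fast=2
  step 2: slow=2, fast=4
  step 3: slow=3, fast=2
  step 4: slow=4, fast=4
  slow == fast at node 4: cycle detected

Cycle: yes


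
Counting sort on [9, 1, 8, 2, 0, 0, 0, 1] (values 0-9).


Input: [9, 1, 8, 2, 0, 0, 0, 1]
Counts: [3, 2, 1, 0, 0, 0, 0, 0, 1, 1]

Sorted: [0, 0, 0, 1, 1, 2, 8, 9]


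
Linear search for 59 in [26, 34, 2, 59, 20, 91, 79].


i=0: 26!=59
i=1: 34!=59
i=2: 2!=59
i=3: 59==59 found!

Found at 3, 4 comps


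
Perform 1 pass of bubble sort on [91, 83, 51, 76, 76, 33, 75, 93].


Initial: [91, 83, 51, 76, 76, 33, 75, 93]
Pass 1: [83, 51, 76, 76, 33, 75, 91, 93] (6 swaps)

After 1 pass: [83, 51, 76, 76, 33, 75, 91, 93]


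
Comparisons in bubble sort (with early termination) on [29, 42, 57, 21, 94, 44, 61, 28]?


Algorithm: bubble sort (with early termination)
Input: [29, 42, 57, 21, 94, 44, 61, 28]
Sorted: [21, 28, 29, 42, 44, 57, 61, 94]

28


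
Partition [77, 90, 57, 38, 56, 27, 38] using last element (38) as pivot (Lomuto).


Pivot: 38
  38 <= 38: swap -> [38, 90, 57, 77, 56, 27, 38]
  27 <= 38: swap -> [38, 27, 57, 77, 56, 90, 38]
Place pivot at 2: [38, 27, 38, 77, 56, 90, 57]

Partitioned: [38, 27, 38, 77, 56, 90, 57]


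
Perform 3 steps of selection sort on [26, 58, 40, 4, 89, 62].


Initial: [26, 58, 40, 4, 89, 62]
Step 1: min=4 at 3
  Swap: [4, 58, 40, 26, 89, 62]
Step 2: min=26 at 3
  Swap: [4, 26, 40, 58, 89, 62]
Step 3: min=40 at 2
  Swap: [4, 26, 40, 58, 89, 62]

After 3 steps: [4, 26, 40, 58, 89, 62]


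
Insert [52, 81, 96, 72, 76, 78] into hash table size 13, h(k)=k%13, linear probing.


Insert 52: h=0 -> slot 0
Insert 81: h=3 -> slot 3
Insert 96: h=5 -> slot 5
Insert 72: h=7 -> slot 7
Insert 76: h=11 -> slot 11
Insert 78: h=0, 1 probes -> slot 1

Table: [52, 78, None, 81, None, 96, None, 72, None, None, None, 76, None]


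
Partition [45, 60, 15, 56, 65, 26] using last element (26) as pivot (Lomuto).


Pivot: 26
  15 <= 26: swap -> [15, 60, 45, 56, 65, 26]
Place pivot at 1: [15, 26, 45, 56, 65, 60]

Partitioned: [15, 26, 45, 56, 65, 60]


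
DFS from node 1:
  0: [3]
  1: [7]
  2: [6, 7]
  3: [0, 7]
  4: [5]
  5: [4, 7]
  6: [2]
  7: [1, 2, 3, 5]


Visit 1, push [7]
Visit 7, push [5, 3, 2]
Visit 2, push [6]
Visit 6, push []
Visit 3, push [0]
Visit 0, push []
Visit 5, push [4]
Visit 4, push []

DFS order: [1, 7, 2, 6, 3, 0, 5, 4]


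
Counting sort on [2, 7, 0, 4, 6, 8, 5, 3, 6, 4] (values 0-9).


Input: [2, 7, 0, 4, 6, 8, 5, 3, 6, 4]
Counts: [1, 0, 1, 1, 2, 1, 2, 1, 1, 0]

Sorted: [0, 2, 3, 4, 4, 5, 6, 6, 7, 8]


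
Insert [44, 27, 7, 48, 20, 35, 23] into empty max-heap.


Insert 44: [44]
Insert 27: [44, 27]
Insert 7: [44, 27, 7]
Insert 48: [48, 44, 7, 27]
Insert 20: [48, 44, 7, 27, 20]
Insert 35: [48, 44, 35, 27, 20, 7]
Insert 23: [48, 44, 35, 27, 20, 7, 23]

Final heap: [48, 44, 35, 27, 20, 7, 23]


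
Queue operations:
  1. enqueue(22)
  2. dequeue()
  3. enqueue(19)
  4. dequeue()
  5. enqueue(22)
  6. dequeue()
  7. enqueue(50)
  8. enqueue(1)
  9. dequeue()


enqueue(22) -> [22]
dequeue()->22, []
enqueue(19) -> [19]
dequeue()->19, []
enqueue(22) -> [22]
dequeue()->22, []
enqueue(50) -> [50]
enqueue(1) -> [50, 1]
dequeue()->50, [1]

Final queue: [1]


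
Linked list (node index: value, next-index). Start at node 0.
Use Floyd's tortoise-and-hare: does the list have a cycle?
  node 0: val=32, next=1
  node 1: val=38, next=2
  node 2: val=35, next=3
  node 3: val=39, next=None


Floyd's tortoise (slow, +1) and hare (fast, +2):
  init: slow=0, fast=0
  step 1: slow=1, fast=2
  step 2: fast 2->3->None, no cycle

Cycle: no


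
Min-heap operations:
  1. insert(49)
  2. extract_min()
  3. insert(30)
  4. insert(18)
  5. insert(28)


insert(49) -> [49]
extract_min()->49, []
insert(30) -> [30]
insert(18) -> [18, 30]
insert(28) -> [18, 30, 28]

Final heap: [18, 30, 28]


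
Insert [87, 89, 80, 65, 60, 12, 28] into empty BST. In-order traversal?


Insert 87: root
Insert 89: R from 87
Insert 80: L from 87
Insert 65: L from 87 -> L from 80
Insert 60: L from 87 -> L from 80 -> L from 65
Insert 12: L from 87 -> L from 80 -> L from 65 -> L from 60
Insert 28: L from 87 -> L from 80 -> L from 65 -> L from 60 -> R from 12

In-order: [12, 28, 60, 65, 80, 87, 89]


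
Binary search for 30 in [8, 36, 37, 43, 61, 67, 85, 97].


Step 1: lo=0, hi=7, mid=3, val=43
Step 2: lo=0, hi=2, mid=1, val=36
Step 3: lo=0, hi=0, mid=0, val=8

Not found


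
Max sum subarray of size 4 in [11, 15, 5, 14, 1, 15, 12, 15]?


[0:4]: 45
[1:5]: 35
[2:6]: 35
[3:7]: 42
[4:8]: 43

Max: 45 at [0:4]


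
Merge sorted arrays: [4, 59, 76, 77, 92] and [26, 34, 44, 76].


Take 4 from A
Take 26 from B
Take 34 from B
Take 44 from B
Take 59 from A
Take 76 from A
Take 76 from B

Merged: [4, 26, 34, 44, 59, 76, 76, 77, 92]


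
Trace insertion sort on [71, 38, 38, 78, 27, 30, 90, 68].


Initial: [71, 38, 38, 78, 27, 30, 90, 68]
Insert 38: [38, 71, 38, 78, 27, 30, 90, 68]
Insert 38: [38, 38, 71, 78, 27, 30, 90, 68]
Insert 78: [38, 38, 71, 78, 27, 30, 90, 68]
Insert 27: [27, 38, 38, 71, 78, 30, 90, 68]
Insert 30: [27, 30, 38, 38, 71, 78, 90, 68]
Insert 90: [27, 30, 38, 38, 71, 78, 90, 68]
Insert 68: [27, 30, 38, 38, 68, 71, 78, 90]

Sorted: [27, 30, 38, 38, 68, 71, 78, 90]


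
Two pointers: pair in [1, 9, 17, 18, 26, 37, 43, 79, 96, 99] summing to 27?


lo=0(1)+hi=9(99)=100
lo=0(1)+hi=8(96)=97
lo=0(1)+hi=7(79)=80
lo=0(1)+hi=6(43)=44
lo=0(1)+hi=5(37)=38
lo=0(1)+hi=4(26)=27

Yes: 1+26=27


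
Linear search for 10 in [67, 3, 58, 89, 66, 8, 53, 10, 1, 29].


i=0: 67!=10
i=1: 3!=10
i=2: 58!=10
i=3: 89!=10
i=4: 66!=10
i=5: 8!=10
i=6: 53!=10
i=7: 10==10 found!

Found at 7, 8 comps


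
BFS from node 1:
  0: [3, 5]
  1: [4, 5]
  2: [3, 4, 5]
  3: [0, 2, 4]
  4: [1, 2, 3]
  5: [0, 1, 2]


Visit 1, enqueue [4, 5]
Visit 4, enqueue [2, 3]
Visit 5, enqueue [0]
Visit 2, enqueue []
Visit 3, enqueue []
Visit 0, enqueue []

BFS order: [1, 4, 5, 2, 3, 0]


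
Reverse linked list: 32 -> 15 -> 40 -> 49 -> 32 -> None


Step 1: curr=32, set curr.next=prev(None) | reversed so far: 32
Step 2: curr=15, set curr.next=prev(32) | reversed so far: 15 -> 32
Step 3: curr=40, set curr.next=prev(15) | reversed so far: 40 -> 15 -> 32
Step 4: curr=49, set curr.next=prev(40) | reversed so far: 49 -> 40 -> 15 -> 32
Step 5: curr=32, set curr.next=prev(49) | reversed so far: 32 -> 49 -> 40 -> 15 -> 32

32 -> 49 -> 40 -> 15 -> 32 -> None


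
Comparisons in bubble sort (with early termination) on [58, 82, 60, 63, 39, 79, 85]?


Algorithm: bubble sort (with early termination)
Input: [58, 82, 60, 63, 39, 79, 85]
Sorted: [39, 58, 60, 63, 79, 82, 85]

20


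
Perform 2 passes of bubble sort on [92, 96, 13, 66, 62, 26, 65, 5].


Initial: [92, 96, 13, 66, 62, 26, 65, 5]
Pass 1: [92, 13, 66, 62, 26, 65, 5, 96] (6 swaps)
Pass 2: [13, 66, 62, 26, 65, 5, 92, 96] (6 swaps)

After 2 passes: [13, 66, 62, 26, 65, 5, 92, 96]


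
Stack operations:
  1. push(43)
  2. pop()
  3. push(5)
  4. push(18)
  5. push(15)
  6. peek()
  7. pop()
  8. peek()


push(43) -> [43]
pop()->43, []
push(5) -> [5]
push(18) -> [5, 18]
push(15) -> [5, 18, 15]
peek()->15
pop()->15, [5, 18]
peek()->18

Final stack: [5, 18]


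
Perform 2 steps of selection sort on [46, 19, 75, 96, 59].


Initial: [46, 19, 75, 96, 59]
Step 1: min=19 at 1
  Swap: [19, 46, 75, 96, 59]
Step 2: min=46 at 1
  Swap: [19, 46, 75, 96, 59]

After 2 steps: [19, 46, 75, 96, 59]


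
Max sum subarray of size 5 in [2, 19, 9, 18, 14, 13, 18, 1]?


[0:5]: 62
[1:6]: 73
[2:7]: 72
[3:8]: 64

Max: 73 at [1:6]


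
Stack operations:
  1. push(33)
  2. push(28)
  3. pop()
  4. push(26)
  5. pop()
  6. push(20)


push(33) -> [33]
push(28) -> [33, 28]
pop()->28, [33]
push(26) -> [33, 26]
pop()->26, [33]
push(20) -> [33, 20]

Final stack: [33, 20]


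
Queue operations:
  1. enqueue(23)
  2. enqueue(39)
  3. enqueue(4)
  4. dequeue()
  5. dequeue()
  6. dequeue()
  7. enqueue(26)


enqueue(23) -> [23]
enqueue(39) -> [23, 39]
enqueue(4) -> [23, 39, 4]
dequeue()->23, [39, 4]
dequeue()->39, [4]
dequeue()->4, []
enqueue(26) -> [26]

Final queue: [26]


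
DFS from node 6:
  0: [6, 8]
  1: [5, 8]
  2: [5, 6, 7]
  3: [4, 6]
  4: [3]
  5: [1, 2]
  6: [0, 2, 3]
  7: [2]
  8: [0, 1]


Visit 6, push [3, 2, 0]
Visit 0, push [8]
Visit 8, push [1]
Visit 1, push [5]
Visit 5, push [2]
Visit 2, push [7]
Visit 7, push []
Visit 3, push [4]
Visit 4, push []

DFS order: [6, 0, 8, 1, 5, 2, 7, 3, 4]
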